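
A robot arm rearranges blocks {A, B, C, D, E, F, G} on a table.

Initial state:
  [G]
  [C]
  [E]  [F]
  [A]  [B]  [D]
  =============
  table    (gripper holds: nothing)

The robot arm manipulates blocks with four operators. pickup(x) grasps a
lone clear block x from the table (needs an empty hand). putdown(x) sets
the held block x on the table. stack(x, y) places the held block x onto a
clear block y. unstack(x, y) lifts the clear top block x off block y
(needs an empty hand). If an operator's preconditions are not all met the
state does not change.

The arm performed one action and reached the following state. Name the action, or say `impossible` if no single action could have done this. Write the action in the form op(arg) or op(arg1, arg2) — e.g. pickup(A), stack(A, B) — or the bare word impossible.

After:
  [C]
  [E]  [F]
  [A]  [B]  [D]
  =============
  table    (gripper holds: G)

target: towers=[A/E/C; B/F; D] holding=G
     unstack(F, B) → towers=[A/E/C/G; B; D] holding=F
     unstack(G, C) → towers=[A/E/C; B/F; D] holding=G  ← match
         pickup(D) → towers=[A/E/C/G; B/F] holding=D

unstack(G, C)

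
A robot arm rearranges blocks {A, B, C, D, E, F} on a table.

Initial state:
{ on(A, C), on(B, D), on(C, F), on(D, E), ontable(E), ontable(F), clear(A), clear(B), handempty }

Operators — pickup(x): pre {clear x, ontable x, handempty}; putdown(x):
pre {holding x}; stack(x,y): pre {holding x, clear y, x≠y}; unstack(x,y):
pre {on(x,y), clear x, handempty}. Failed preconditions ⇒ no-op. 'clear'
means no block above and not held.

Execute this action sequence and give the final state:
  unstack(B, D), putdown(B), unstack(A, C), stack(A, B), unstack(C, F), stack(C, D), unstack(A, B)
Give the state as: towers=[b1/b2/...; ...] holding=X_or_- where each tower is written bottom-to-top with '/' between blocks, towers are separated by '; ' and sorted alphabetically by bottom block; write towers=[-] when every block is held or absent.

step 1 (unstack(B, D)): towers=[E/D; F/C/A] holding=B
step 2 (putdown(B)): towers=[B; E/D; F/C/A] holding=-
step 3 (unstack(A, C)): towers=[B; E/D; F/C] holding=A
step 4 (stack(A, B)): towers=[B/A; E/D; F/C] holding=-
step 5 (unstack(C, F)): towers=[B/A; E/D; F] holding=C
step 6 (stack(C, D)): towers=[B/A; E/D/C; F] holding=-
step 7 (unstack(A, B)): towers=[B; E/D/C; F] holding=A

towers=[B; E/D/C; F] holding=A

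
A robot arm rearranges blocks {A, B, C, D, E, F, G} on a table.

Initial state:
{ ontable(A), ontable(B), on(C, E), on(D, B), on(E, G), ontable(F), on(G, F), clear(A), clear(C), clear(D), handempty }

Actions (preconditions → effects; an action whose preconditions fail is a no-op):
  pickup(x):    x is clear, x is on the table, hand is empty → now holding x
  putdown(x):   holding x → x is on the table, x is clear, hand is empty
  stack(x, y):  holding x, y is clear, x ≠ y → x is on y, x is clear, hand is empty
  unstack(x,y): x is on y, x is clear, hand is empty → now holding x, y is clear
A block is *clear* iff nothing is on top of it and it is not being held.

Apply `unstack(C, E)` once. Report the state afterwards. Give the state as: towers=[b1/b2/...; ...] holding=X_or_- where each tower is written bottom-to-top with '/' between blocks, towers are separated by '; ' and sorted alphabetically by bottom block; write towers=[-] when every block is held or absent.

before: towers=[A; B/D; F/G/E/C] holding=-
pre[unstack(C, E)]: on(C,E) yes, clear(C) yes, handempty yes
all met → apply unstack(C, E)
after:  towers=[A; B/D; F/G/E] holding=C

towers=[A; B/D; F/G/E] holding=C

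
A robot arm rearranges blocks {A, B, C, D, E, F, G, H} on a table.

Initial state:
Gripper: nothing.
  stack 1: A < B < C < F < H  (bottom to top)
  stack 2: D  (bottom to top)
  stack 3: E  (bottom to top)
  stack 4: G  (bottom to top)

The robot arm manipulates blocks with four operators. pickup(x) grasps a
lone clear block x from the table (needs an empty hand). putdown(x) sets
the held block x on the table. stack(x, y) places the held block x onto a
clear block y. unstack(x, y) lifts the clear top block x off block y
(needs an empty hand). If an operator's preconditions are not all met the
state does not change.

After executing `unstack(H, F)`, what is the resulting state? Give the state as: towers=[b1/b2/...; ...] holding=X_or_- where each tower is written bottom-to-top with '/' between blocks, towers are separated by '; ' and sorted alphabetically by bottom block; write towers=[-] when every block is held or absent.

before: towers=[A/B/C/F/H; D; E; G] holding=-
pre[unstack(H, F)]: on(H,F) ✓, clear(H) ✓, handempty ✓
all met → apply unstack(H, F)
after:  towers=[A/B/C/F; D; E; G] holding=H

towers=[A/B/C/F; D; E; G] holding=H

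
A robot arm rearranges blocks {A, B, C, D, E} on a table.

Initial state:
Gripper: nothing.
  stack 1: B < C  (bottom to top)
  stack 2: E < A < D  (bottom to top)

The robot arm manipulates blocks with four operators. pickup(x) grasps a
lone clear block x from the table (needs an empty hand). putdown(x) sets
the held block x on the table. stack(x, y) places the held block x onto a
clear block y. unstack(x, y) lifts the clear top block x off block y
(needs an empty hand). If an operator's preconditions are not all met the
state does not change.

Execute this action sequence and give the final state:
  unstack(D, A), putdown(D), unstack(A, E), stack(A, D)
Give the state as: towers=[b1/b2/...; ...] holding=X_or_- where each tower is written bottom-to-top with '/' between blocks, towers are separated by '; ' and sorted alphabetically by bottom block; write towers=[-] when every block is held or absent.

towers=[B/C; D/A; E] holding=-

step 1 (unstack(D, A)): towers=[B/C; E/A] holding=D
step 2 (putdown(D)): towers=[B/C; D; E/A] holding=-
step 3 (unstack(A, E)): towers=[B/C; D; E] holding=A
step 4 (stack(A, D)): towers=[B/C; D/A; E] holding=-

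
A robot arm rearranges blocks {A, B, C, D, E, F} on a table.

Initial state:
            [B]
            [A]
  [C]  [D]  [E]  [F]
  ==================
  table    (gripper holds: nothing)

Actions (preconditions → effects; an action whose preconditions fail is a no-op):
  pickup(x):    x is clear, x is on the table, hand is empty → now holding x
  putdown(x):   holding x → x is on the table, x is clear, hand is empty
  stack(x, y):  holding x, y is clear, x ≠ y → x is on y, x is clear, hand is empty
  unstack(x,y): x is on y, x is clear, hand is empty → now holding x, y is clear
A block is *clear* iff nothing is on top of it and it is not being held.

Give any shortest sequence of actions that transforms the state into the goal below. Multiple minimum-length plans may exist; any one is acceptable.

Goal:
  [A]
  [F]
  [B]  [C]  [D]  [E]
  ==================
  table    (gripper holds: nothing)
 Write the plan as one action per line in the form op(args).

step 1 (unstack(B, A)): towers=[C; D; E/A; F] holding=B
step 2 (putdown(B)): towers=[B; C; D; E/A; F] holding=-
step 3 (pickup(F)): towers=[B; C; D; E/A] holding=F
step 4 (stack(F, B)): towers=[B/F; C; D; E/A] holding=-
step 5 (unstack(A, E)): towers=[B/F; C; D; E] holding=A
step 6 (stack(A, F)): towers=[B/F/A; C; D; E] holding=-
goal check: towers=[B/F/A; C; D; E] holding=- — reached (length 6, optimal by BFS)

unstack(B, A)
putdown(B)
pickup(F)
stack(F, B)
unstack(A, E)
stack(A, F)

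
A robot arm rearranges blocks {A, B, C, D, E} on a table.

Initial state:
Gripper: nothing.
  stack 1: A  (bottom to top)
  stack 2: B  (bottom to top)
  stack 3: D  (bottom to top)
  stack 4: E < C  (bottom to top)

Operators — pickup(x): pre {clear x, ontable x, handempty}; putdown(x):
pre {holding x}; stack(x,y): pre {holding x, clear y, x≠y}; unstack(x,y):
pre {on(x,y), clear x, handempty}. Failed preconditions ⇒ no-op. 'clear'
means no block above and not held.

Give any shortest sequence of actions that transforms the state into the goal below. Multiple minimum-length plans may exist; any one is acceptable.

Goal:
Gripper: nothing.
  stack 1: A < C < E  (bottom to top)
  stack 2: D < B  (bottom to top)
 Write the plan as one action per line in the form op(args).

pickup(B)
stack(B, D)
unstack(C, E)
stack(C, A)
pickup(E)
stack(E, C)

step 1 (pickup(B)): towers=[A; D; E/C] holding=B
step 2 (stack(B, D)): towers=[A; D/B; E/C] holding=-
step 3 (unstack(C, E)): towers=[A; D/B; E] holding=C
step 4 (stack(C, A)): towers=[A/C; D/B; E] holding=-
step 5 (pickup(E)): towers=[A/C; D/B] holding=E
step 6 (stack(E, C)): towers=[A/C/E; D/B] holding=-
goal check: towers=[A/C/E; D/B] holding=- — reached (length 6, optimal by BFS)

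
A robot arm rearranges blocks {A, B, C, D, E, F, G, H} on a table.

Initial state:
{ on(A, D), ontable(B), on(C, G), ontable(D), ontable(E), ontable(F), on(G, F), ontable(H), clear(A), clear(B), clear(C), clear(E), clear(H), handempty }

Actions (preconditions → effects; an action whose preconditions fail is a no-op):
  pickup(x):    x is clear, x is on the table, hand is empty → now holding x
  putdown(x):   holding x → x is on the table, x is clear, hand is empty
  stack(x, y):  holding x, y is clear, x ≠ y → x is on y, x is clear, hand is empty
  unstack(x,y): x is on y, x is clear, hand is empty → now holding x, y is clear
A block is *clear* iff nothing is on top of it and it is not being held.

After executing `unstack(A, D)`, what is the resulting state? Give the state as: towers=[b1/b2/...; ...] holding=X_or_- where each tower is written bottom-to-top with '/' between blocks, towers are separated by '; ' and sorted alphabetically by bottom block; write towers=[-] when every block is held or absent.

towers=[B; D; E; F/G/C; H] holding=A

before: towers=[B; D/A; E; F/G/C; H] holding=-
pre[unstack(A, D)]: on(A,D) yes, clear(A) yes, handempty yes
all met → apply unstack(A, D)
after:  towers=[B; D; E; F/G/C; H] holding=A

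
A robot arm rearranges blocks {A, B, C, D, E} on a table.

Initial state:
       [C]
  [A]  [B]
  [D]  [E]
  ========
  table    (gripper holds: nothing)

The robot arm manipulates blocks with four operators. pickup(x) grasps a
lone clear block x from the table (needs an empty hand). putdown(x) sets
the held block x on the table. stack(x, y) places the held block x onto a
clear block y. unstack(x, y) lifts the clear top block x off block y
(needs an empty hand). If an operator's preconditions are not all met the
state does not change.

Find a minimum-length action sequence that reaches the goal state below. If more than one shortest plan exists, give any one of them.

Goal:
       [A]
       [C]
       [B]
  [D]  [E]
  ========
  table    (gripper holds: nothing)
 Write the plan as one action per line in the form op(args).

step 1 (unstack(A, D)): towers=[D; E/B/C] holding=A
step 2 (stack(A, C)): towers=[D; E/B/C/A] holding=-
goal check: towers=[D; E/B/C/A] holding=- — reached (length 2, optimal by BFS)

unstack(A, D)
stack(A, C)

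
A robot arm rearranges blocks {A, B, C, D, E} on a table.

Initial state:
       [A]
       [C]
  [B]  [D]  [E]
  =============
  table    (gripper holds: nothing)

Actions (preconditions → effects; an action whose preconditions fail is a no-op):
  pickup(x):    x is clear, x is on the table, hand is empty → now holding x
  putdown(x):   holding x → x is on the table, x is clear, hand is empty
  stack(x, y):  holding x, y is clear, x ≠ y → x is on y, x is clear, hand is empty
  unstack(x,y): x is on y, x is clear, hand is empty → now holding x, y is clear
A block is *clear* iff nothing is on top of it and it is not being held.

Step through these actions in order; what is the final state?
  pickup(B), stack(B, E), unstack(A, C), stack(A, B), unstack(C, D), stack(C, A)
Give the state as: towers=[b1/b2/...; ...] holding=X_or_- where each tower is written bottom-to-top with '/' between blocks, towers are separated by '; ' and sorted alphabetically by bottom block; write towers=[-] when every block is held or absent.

towers=[D; E/B/A/C] holding=-

step 1 (pickup(B)): towers=[D/C/A; E] holding=B
step 2 (stack(B, E)): towers=[D/C/A; E/B] holding=-
step 3 (unstack(A, C)): towers=[D/C; E/B] holding=A
step 4 (stack(A, B)): towers=[D/C; E/B/A] holding=-
step 5 (unstack(C, D)): towers=[D; E/B/A] holding=C
step 6 (stack(C, A)): towers=[D; E/B/A/C] holding=-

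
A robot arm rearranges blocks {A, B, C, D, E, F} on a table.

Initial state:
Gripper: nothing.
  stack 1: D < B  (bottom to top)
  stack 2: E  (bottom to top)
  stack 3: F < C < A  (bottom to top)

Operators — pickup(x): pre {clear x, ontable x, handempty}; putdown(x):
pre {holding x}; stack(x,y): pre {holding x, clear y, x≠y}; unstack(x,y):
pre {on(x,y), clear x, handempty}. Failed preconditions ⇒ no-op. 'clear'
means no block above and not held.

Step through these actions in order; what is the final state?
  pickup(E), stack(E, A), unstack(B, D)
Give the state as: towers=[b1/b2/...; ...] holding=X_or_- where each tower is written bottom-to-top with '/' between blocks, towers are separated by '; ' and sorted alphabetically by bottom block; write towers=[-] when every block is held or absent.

towers=[D; F/C/A/E] holding=B

step 1 (pickup(E)): towers=[D/B; F/C/A] holding=E
step 2 (stack(E, A)): towers=[D/B; F/C/A/E] holding=-
step 3 (unstack(B, D)): towers=[D; F/C/A/E] holding=B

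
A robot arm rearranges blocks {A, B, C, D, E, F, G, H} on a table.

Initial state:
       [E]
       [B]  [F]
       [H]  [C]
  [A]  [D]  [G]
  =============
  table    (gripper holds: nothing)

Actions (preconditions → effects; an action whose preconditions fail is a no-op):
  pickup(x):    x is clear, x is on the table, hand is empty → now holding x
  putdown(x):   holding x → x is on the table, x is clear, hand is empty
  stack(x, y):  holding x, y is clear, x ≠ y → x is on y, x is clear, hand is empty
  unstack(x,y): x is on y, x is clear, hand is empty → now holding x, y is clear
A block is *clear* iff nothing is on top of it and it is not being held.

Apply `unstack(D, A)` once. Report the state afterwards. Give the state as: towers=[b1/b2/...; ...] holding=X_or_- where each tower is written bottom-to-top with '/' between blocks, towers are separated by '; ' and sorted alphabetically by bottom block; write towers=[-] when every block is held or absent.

towers=[A; D/H/B/E; G/C/F] holding=-

before: towers=[A; D/H/B/E; G/C/F] holding=-
pre[unstack(D, A)]: on(D,A) ✗, clear(D) ✗, handempty ✓
on(D,A), clear(D) unmet → unstack(D, A) is a no-op
after:  towers=[A; D/H/B/E; G/C/F] holding=-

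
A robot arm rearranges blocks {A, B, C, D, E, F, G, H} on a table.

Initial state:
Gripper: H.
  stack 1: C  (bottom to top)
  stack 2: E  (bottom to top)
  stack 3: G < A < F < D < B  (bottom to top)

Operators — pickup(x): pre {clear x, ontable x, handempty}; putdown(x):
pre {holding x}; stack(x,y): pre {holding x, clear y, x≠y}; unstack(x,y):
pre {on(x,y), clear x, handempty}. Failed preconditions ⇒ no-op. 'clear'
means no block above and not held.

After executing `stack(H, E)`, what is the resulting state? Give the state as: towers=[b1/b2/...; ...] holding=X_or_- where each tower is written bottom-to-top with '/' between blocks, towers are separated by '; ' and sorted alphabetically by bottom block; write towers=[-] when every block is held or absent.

before: towers=[C; E; G/A/F/D/B] holding=H
pre[stack(H, E)]: holding(H) ok, clear(E) ok, H≠E ok
all met → apply stack(H, E)
after:  towers=[C; E/H; G/A/F/D/B] holding=-

towers=[C; E/H; G/A/F/D/B] holding=-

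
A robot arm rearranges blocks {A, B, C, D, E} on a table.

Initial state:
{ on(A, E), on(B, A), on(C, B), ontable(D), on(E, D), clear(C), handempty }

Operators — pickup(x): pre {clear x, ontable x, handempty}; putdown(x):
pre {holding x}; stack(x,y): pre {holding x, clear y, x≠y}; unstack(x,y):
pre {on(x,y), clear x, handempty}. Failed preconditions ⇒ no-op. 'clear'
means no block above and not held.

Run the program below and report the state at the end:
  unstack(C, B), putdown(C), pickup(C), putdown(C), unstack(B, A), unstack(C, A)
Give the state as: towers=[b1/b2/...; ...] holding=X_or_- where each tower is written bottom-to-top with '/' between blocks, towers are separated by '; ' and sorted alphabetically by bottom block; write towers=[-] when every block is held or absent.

towers=[C; D/E/A] holding=B

step 1 (unstack(C, B)): towers=[D/E/A/B] holding=C
step 2 (putdown(C)): towers=[C; D/E/A/B] holding=-
step 3 (pickup(C)): towers=[D/E/A/B] holding=C
step 4 (putdown(C)): towers=[C; D/E/A/B] holding=-
step 5 (unstack(B, A)): towers=[C; D/E/A] holding=B
step 6 (unstack(C, A)) [no-op]: towers=[C; D/E/A] holding=B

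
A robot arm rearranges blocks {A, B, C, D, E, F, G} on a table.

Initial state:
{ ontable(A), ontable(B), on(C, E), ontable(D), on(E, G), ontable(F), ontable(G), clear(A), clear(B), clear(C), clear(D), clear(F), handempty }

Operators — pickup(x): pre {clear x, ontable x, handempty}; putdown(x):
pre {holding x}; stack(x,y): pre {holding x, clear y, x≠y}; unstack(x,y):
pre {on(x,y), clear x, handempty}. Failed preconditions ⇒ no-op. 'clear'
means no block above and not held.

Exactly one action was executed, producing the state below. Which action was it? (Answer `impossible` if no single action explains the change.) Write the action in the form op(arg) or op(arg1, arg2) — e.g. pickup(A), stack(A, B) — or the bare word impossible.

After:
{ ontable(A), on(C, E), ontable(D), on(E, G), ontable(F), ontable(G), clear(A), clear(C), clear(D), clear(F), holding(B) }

pickup(B)

target: towers=[A; D; F; G/E/C] holding=B
         pickup(B) → towers=[A; D; F; G/E/C] holding=B  ← match
         pickup(F) → towers=[A; B; D; G/E/C] holding=F
         pickup(D) → towers=[A; B; F; G/E/C] holding=D
         pickup(A) → towers=[B; D; F; G/E/C] holding=A
     unstack(C, E) → towers=[A; B; D; F; G/E] holding=C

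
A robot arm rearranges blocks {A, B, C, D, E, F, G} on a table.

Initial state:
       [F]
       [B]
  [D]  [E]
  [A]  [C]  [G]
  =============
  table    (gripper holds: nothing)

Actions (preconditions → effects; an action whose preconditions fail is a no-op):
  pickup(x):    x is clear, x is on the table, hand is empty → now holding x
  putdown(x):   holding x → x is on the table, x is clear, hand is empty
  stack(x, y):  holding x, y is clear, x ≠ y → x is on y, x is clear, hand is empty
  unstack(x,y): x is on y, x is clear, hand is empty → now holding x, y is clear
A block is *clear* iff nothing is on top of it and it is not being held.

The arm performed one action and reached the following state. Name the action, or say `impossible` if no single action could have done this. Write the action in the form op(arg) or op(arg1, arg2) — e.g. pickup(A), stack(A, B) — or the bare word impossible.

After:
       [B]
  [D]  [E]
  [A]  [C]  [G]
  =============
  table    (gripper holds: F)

target: towers=[A/D; C/E/B; G] holding=F
     unstack(F, B) → towers=[A/D; C/E/B; G] holding=F  ← match
         pickup(G) → towers=[A/D; C/E/B/F] holding=G
     unstack(D, A) → towers=[A; C/E/B/F; G] holding=D

unstack(F, B)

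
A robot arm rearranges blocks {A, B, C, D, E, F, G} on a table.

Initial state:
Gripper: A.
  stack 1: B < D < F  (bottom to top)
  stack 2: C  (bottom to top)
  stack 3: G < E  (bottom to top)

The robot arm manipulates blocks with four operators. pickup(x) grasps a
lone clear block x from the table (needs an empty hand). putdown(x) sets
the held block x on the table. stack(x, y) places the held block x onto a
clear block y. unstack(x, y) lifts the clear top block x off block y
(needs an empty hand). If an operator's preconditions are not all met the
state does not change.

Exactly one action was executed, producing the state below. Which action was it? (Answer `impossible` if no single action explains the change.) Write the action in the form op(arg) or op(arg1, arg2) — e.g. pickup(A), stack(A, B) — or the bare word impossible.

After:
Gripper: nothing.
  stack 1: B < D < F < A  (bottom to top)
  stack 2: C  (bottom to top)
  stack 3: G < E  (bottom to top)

stack(A, F)

target: towers=[B/D/F/A; C; G/E] holding=-
        putdown(A) → towers=[A; B/D/F; C; G/E] holding=-
       stack(A, F) → towers=[B/D/F/A; C; G/E] holding=-  ← match
       stack(A, E) → towers=[B/D/F; C; G/E/A] holding=-
       stack(A, C) → towers=[B/D/F; C/A; G/E] holding=-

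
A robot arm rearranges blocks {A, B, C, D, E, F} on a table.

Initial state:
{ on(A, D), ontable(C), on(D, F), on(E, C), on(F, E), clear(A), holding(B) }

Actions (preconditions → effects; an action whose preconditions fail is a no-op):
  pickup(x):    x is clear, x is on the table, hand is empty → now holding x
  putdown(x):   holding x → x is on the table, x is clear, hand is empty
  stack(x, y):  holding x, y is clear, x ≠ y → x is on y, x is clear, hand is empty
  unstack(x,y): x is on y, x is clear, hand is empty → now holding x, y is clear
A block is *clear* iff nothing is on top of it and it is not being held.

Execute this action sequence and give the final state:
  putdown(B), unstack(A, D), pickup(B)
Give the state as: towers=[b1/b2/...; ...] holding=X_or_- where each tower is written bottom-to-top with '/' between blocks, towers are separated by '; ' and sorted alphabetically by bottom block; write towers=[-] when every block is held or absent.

towers=[B; C/E/F/D] holding=A

step 1 (putdown(B)): towers=[B; C/E/F/D/A] holding=-
step 2 (unstack(A, D)): towers=[B; C/E/F/D] holding=A
step 3 (pickup(B)) [no-op]: towers=[B; C/E/F/D] holding=A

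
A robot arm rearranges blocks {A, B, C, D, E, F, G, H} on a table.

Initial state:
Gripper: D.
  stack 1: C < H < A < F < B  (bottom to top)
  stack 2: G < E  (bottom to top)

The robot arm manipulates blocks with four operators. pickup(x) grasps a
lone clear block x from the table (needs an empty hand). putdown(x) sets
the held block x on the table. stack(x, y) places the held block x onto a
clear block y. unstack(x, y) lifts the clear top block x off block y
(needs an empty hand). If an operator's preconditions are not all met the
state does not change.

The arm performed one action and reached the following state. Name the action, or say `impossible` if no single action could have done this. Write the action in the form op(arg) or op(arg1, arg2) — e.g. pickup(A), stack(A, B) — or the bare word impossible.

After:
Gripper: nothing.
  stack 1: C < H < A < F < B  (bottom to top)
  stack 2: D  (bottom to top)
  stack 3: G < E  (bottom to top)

target: towers=[C/H/A/F/B; D; G/E] holding=-
        putdown(D) → towers=[C/H/A/F/B; D; G/E] holding=-  ← match
       stack(D, E) → towers=[C/H/A/F/B; G/E/D] holding=-
       stack(D, B) → towers=[C/H/A/F/B/D; G/E] holding=-

putdown(D)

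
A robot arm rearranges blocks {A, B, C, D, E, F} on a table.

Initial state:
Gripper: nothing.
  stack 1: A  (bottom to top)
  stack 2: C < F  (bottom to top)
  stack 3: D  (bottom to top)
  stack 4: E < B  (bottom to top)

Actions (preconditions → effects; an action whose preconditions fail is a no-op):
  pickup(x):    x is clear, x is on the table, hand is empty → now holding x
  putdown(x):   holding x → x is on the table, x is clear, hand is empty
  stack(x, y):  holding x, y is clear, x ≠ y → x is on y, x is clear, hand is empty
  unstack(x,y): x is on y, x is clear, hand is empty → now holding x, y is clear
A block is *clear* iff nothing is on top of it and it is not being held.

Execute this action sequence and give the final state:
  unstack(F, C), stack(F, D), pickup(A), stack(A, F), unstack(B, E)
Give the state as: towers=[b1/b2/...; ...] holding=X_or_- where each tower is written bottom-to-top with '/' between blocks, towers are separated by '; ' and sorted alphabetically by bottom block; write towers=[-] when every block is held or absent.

towers=[C; D/F/A; E] holding=B

step 1 (unstack(F, C)): towers=[A; C; D; E/B] holding=F
step 2 (stack(F, D)): towers=[A; C; D/F; E/B] holding=-
step 3 (pickup(A)): towers=[C; D/F; E/B] holding=A
step 4 (stack(A, F)): towers=[C; D/F/A; E/B] holding=-
step 5 (unstack(B, E)): towers=[C; D/F/A; E] holding=B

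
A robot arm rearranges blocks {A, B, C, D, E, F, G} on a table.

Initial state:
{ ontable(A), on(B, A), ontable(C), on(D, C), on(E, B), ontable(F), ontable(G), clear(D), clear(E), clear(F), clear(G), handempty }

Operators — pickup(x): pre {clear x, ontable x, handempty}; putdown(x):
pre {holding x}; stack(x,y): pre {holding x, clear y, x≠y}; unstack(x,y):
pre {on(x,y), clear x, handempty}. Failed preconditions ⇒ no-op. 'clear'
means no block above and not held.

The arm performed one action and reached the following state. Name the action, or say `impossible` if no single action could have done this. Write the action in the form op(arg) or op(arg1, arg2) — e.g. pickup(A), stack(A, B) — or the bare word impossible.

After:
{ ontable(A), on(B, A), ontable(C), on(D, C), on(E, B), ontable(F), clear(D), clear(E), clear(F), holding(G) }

pickup(G)

target: towers=[A/B/E; C/D; F] holding=G
         pickup(F) → towers=[A/B/E; C/D; G] holding=F
         pickup(G) → towers=[A/B/E; C/D; F] holding=G  ← match
     unstack(D, C) → towers=[A/B/E; C; F; G] holding=D
     unstack(E, B) → towers=[A/B; C/D; F; G] holding=E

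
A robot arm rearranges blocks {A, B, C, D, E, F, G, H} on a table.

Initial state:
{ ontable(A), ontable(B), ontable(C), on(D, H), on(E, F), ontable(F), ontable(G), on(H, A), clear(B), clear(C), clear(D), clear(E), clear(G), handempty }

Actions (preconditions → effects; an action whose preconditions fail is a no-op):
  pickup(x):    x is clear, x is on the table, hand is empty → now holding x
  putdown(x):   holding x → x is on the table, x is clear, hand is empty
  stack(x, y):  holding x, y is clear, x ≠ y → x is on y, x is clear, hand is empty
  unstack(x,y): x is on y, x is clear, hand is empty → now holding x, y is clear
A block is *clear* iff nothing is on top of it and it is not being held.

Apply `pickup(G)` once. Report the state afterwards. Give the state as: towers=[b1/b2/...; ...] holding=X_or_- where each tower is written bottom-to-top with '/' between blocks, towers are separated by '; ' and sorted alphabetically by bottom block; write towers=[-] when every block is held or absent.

towers=[A/H/D; B; C; F/E] holding=G

before: towers=[A/H/D; B; C; F/E; G] holding=-
pre[pickup(G)]: clear(G) ok, ontable(G) ok, handempty ok
all met → apply pickup(G)
after:  towers=[A/H/D; B; C; F/E] holding=G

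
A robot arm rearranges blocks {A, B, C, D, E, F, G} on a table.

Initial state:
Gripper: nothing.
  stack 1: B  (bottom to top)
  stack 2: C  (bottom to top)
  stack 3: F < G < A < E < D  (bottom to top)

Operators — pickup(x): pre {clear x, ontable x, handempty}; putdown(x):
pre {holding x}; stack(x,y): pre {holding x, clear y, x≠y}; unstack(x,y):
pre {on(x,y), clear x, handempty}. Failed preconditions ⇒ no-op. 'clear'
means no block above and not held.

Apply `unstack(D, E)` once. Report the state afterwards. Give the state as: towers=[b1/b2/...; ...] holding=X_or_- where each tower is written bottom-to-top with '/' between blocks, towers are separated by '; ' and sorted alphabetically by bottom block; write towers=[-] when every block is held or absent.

towers=[B; C; F/G/A/E] holding=D

before: towers=[B; C; F/G/A/E/D] holding=-
pre[unstack(D, E)]: on(D,E) ok, clear(D) ok, handempty ok
all met → apply unstack(D, E)
after:  towers=[B; C; F/G/A/E] holding=D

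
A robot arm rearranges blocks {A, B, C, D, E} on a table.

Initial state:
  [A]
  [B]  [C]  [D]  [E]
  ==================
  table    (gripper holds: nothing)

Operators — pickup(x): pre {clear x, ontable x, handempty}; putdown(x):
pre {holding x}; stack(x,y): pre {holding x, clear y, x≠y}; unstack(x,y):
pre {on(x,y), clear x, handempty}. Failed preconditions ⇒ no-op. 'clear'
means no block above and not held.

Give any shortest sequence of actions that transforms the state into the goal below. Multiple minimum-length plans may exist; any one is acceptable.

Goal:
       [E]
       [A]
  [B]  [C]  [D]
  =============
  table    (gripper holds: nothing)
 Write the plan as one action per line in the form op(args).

step 1 (unstack(A, B)): towers=[B; C; D; E] holding=A
step 2 (stack(A, C)): towers=[B; C/A; D; E] holding=-
step 3 (pickup(E)): towers=[B; C/A; D] holding=E
step 4 (stack(E, A)): towers=[B; C/A/E; D] holding=-
goal check: towers=[B; C/A/E; D] holding=- — reached (length 4, optimal by BFS)

unstack(A, B)
stack(A, C)
pickup(E)
stack(E, A)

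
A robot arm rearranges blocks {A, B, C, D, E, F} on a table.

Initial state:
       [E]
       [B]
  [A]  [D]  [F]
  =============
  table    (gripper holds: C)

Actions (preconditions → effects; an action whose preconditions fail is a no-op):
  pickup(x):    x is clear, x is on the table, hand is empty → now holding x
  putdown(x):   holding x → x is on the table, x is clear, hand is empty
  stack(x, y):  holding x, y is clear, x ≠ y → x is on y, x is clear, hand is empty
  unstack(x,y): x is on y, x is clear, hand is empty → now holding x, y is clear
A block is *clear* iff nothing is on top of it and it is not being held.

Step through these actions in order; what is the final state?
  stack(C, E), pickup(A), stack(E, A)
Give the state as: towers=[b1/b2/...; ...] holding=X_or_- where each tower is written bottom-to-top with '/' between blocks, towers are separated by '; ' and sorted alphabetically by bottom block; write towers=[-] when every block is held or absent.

towers=[D/B/E/C; F] holding=A

step 1 (stack(C, E)): towers=[A; D/B/E/C; F] holding=-
step 2 (pickup(A)): towers=[D/B/E/C; F] holding=A
step 3 (stack(E, A)) [no-op]: towers=[D/B/E/C; F] holding=A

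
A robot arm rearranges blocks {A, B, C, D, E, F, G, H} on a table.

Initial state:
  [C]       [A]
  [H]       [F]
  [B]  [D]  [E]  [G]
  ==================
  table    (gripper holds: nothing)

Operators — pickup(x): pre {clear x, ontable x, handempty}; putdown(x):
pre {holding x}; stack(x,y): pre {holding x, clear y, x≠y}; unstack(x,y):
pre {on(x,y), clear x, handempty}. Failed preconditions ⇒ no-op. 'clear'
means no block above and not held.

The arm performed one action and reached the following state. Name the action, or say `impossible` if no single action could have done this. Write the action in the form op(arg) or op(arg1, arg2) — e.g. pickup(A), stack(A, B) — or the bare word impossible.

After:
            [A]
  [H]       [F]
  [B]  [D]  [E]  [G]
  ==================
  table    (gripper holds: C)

target: towers=[B/H; D; E/F/A; G] holding=C
         pickup(G) → towers=[B/H/C; D; E/F/A] holding=G
     unstack(A, F) → towers=[B/H/C; D; E/F; G] holding=A
         pickup(D) → towers=[B/H/C; E/F/A; G] holding=D
     unstack(C, H) → towers=[B/H; D; E/F/A; G] holding=C  ← match

unstack(C, H)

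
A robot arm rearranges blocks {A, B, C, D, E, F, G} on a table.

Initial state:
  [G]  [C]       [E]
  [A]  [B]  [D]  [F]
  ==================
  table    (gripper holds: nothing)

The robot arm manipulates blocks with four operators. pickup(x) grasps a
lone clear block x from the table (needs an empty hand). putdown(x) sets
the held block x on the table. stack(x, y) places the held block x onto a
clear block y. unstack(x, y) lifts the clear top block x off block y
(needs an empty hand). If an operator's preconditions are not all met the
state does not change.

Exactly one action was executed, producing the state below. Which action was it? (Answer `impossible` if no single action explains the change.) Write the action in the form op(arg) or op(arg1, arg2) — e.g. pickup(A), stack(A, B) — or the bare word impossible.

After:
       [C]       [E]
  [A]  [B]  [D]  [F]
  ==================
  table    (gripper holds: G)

unstack(G, A)

target: towers=[A; B/C; D; F/E] holding=G
     unstack(G, A) → towers=[A; B/C; D; F/E] holding=G  ← match
         pickup(D) → towers=[A/G; B/C; F/E] holding=D
     unstack(E, F) → towers=[A/G; B/C; D; F] holding=E
     unstack(C, B) → towers=[A/G; B; D; F/E] holding=C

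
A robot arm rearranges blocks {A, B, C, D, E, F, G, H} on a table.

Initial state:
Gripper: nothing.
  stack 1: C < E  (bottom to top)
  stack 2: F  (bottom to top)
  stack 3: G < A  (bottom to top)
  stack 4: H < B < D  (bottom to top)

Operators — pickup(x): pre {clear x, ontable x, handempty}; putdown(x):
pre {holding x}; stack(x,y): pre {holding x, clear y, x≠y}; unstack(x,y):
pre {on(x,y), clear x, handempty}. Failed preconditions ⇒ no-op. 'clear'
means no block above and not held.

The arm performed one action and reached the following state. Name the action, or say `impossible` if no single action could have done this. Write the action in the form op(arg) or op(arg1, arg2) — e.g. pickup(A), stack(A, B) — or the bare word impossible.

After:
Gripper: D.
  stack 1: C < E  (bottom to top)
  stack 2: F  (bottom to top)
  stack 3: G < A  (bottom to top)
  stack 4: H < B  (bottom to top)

unstack(D, B)

target: towers=[C/E; F; G/A; H/B] holding=D
     unstack(A, G) → towers=[C/E; F; G; H/B/D] holding=A
     unstack(E, C) → towers=[C; F; G/A; H/B/D] holding=E
         pickup(F) → towers=[C/E; G/A; H/B/D] holding=F
     unstack(D, B) → towers=[C/E; F; G/A; H/B] holding=D  ← match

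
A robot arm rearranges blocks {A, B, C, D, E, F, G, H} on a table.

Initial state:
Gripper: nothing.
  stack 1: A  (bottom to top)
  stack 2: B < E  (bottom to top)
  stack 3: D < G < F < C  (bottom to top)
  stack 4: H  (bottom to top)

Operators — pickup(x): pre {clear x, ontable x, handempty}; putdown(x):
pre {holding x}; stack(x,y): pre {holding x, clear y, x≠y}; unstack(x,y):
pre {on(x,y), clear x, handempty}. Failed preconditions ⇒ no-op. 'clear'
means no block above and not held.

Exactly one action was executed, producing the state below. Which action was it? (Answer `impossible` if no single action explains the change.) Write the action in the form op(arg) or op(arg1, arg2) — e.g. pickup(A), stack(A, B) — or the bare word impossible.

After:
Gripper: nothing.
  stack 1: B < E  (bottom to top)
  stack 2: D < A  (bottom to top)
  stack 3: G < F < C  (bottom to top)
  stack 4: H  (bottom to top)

impossible

target: towers=[B/E; D/A; G/F/C; H] holding=-
         pickup(A) → towers=[B/E; D/G/F/C; H] holding=A
     unstack(E, B) → towers=[A; B; D/G/F/C; H] holding=E
         pickup(H) → towers=[A; B/E; D/G/F/C] holding=H
     unstack(C, F) → towers=[A; B/E; D/G/F; H] holding=C
none of the 4 applicable actions match → impossible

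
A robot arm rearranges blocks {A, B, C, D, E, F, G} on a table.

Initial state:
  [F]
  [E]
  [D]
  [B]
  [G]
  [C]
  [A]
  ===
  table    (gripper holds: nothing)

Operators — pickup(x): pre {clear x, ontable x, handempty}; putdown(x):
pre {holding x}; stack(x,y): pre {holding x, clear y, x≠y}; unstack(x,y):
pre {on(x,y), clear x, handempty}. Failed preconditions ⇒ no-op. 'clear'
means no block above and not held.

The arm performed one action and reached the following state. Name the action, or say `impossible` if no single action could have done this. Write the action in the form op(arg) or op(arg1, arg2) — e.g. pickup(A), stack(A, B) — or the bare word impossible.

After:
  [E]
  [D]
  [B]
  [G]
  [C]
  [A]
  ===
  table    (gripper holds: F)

target: towers=[A/C/G/B/D/E] holding=F
     unstack(F, E) → towers=[A/C/G/B/D/E] holding=F  ← match

unstack(F, E)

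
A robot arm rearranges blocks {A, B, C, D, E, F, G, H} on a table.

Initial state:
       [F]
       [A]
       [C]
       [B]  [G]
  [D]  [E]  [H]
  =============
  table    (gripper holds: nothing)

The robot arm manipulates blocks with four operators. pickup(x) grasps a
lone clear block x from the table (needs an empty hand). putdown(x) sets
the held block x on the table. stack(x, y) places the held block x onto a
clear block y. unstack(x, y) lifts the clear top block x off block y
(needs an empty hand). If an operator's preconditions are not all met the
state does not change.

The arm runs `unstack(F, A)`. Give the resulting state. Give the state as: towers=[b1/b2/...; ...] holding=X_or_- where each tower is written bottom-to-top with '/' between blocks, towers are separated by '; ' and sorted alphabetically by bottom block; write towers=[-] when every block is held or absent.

before: towers=[D; E/B/C/A/F; H/G] holding=-
pre[unstack(F, A)]: on(F,A) yes, clear(F) yes, handempty yes
all met → apply unstack(F, A)
after:  towers=[D; E/B/C/A; H/G] holding=F

towers=[D; E/B/C/A; H/G] holding=F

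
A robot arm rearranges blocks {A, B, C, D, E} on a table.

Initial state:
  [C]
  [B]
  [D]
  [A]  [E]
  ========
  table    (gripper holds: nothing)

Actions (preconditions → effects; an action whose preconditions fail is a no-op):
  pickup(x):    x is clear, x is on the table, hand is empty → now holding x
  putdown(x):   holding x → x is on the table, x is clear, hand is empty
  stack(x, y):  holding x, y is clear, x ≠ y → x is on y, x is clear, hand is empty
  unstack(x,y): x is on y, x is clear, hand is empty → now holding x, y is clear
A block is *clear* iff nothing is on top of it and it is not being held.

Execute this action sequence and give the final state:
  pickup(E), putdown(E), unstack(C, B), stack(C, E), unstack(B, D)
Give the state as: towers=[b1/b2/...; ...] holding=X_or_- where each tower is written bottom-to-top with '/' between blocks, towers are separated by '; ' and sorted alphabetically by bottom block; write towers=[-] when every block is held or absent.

towers=[A/D; E/C] holding=B

step 1 (pickup(E)): towers=[A/D/B/C] holding=E
step 2 (putdown(E)): towers=[A/D/B/C; E] holding=-
step 3 (unstack(C, B)): towers=[A/D/B; E] holding=C
step 4 (stack(C, E)): towers=[A/D/B; E/C] holding=-
step 5 (unstack(B, D)): towers=[A/D; E/C] holding=B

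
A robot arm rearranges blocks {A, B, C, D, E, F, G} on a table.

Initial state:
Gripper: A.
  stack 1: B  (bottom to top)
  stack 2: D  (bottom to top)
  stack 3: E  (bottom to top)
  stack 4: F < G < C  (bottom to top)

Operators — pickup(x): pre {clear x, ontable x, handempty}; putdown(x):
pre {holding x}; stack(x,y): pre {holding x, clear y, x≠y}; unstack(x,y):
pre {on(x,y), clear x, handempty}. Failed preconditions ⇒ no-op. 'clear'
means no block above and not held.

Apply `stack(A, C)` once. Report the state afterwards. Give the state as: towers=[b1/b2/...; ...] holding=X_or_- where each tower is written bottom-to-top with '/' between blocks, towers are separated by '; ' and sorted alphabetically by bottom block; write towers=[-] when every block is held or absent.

before: towers=[B; D; E; F/G/C] holding=A
pre[stack(A, C)]: holding(A) ok, clear(C) ok, A≠C ok
all met → apply stack(A, C)
after:  towers=[B; D; E; F/G/C/A] holding=-

towers=[B; D; E; F/G/C/A] holding=-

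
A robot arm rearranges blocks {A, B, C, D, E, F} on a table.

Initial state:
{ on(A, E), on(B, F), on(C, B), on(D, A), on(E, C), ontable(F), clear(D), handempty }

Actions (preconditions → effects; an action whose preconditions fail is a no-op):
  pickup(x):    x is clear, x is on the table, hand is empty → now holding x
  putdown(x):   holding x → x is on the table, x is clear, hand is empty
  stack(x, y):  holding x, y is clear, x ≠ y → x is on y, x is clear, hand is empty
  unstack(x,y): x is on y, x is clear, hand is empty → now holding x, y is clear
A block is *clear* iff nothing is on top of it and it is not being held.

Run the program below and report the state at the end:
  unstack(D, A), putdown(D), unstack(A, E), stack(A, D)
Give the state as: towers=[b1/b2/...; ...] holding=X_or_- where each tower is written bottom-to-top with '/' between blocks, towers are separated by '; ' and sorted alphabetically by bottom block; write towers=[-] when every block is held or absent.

step 1 (unstack(D, A)): towers=[F/B/C/E/A] holding=D
step 2 (putdown(D)): towers=[D; F/B/C/E/A] holding=-
step 3 (unstack(A, E)): towers=[D; F/B/C/E] holding=A
step 4 (stack(A, D)): towers=[D/A; F/B/C/E] holding=-

towers=[D/A; F/B/C/E] holding=-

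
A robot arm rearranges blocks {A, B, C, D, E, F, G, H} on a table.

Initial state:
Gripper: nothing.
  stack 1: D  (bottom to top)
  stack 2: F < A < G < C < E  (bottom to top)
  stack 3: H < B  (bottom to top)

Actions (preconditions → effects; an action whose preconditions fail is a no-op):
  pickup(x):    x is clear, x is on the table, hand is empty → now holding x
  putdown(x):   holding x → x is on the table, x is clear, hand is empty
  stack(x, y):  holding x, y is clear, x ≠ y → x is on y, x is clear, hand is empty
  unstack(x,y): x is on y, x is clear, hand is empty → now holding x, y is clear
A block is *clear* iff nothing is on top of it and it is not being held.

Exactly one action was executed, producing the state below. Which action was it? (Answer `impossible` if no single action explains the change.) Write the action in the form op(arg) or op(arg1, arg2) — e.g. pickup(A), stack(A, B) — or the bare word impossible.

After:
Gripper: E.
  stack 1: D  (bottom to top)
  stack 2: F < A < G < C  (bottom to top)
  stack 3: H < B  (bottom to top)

unstack(E, C)

target: towers=[D; F/A/G/C; H/B] holding=E
     unstack(E, C) → towers=[D; F/A/G/C; H/B] holding=E  ← match
     unstack(B, H) → towers=[D; F/A/G/C/E; H] holding=B
         pickup(D) → towers=[F/A/G/C/E; H/B] holding=D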